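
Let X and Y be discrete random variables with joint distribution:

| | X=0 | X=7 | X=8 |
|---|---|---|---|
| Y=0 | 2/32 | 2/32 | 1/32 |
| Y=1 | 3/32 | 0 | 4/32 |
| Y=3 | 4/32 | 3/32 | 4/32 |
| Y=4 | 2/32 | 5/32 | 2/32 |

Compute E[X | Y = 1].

32/7

P(Y = 1) = 7/32.
Σ X·P over the event = 0·(3/32) + 8·(4/32) = 1.
E[X | Y = 1] = (1) / (7/32) = 32/7.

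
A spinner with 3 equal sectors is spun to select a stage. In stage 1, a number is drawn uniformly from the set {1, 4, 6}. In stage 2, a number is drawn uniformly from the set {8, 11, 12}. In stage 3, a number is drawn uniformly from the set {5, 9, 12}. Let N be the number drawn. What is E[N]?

68/9

E[N | stage 1] = (1+4+6)/3 = 11/3.
E[N | stage 2] = (8+11+12)/3 = 31/3.
E[N | stage 3] = (5+9+12)/3 = 26/3.
By the law of total expectation,
E[N] = (1/3)·(11/3) + (1/3)·(31/3) + (1/3)·(26/3) = 68/9.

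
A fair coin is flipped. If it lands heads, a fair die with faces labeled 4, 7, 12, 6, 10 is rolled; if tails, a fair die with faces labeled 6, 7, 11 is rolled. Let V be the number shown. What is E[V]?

E[V | heads] = (4+7+12+6+10)/5 = 39/5.
E[V | tails] = (6+7+11)/3 = 8.
E[V] = (1/2)·(39/5) + (1/2)·(8) = 79/10.

79/10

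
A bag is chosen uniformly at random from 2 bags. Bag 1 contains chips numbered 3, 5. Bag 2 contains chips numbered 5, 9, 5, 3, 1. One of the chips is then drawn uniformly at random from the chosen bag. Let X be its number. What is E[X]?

E[X | bag 1] = (3+5)/2 = 4.
E[X | bag 2] = (5+9+5+3+1)/5 = 23/5.
By the law of total expectation,
E[X] = (1/2)·(4) + (1/2)·(23/5) = 43/10.

43/10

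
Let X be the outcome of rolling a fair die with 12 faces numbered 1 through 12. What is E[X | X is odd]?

Given X is odd, X is equally likely to be any of {1, 3, 5, 7, 9, 11}.
E[X | X is odd] = (1 + 3 + 5 + 7 + 9 + 11) / 6 = 6.

6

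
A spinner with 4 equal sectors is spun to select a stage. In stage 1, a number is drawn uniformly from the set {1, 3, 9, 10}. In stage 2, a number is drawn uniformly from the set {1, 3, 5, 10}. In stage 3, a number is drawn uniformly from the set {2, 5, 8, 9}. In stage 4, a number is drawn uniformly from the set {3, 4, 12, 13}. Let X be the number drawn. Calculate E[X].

49/8

E[X | stage 1] = (1+3+9+10)/4 = 23/4.
E[X | stage 2] = (1+3+5+10)/4 = 19/4.
E[X | stage 3] = (2+5+8+9)/4 = 6.
E[X | stage 4] = (3+4+12+13)/4 = 8.
E[X] = (1/4)·(23/4) + (1/4)·(19/4) + (1/4)·(6) + (1/4)·(8) = 49/8.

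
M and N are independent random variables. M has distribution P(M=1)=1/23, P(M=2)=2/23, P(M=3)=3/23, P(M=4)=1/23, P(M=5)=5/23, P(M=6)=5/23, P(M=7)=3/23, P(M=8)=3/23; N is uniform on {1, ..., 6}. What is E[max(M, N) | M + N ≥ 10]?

P(M + N ≥ 10) = 53/138.
Summing max(M,N)·P(x,y) over outcomes with M + N ≥ 10 gives 355/138.
E[max(M, N) | M + N ≥ 10] = (355/138) / (53/138) = 355/53.

355/53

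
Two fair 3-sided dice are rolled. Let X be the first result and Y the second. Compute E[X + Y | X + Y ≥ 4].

14/3

Outcomes with X + Y ≥ 4: (1,3), (2,2), (2,3), (3,1), (3,2), (3,3), each with probability 1/9.
E[X + Y | X + Y ≥ 4] = (4 + 4 + 5 + 4 + 5 + 6) / 6 = 14/3.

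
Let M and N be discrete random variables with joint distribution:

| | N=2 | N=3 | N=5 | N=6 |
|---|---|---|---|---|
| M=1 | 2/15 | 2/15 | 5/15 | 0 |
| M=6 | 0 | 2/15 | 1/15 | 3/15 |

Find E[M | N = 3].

P(N = 3) = 4/15.
Σ M·P over the event = 1·(2/15) + 6·(2/15) = 14/15.
E[M | N = 3] = (14/15) / (4/15) = 7/2.

7/2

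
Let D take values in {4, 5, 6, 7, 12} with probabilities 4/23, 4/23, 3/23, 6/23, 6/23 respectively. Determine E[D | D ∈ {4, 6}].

P(D ∈ {4, 6}) = 7/23.
Σ over the event: 4·4/23 + 6·3/23 = 34/23.
E[D | D ∈ {4, 6}] = (34/23) / (7/23) = 34/7.

34/7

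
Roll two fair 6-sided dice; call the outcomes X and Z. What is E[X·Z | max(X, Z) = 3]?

Outcomes with max(X, Z) = 3: (1,3), (2,3), (3,1), (3,2), (3,3), each with probability 1/36.
E[X·Z | max(X, Z) = 3] = (3 + 6 + 3 + 6 + 9) / 5 = 27/5.

27/5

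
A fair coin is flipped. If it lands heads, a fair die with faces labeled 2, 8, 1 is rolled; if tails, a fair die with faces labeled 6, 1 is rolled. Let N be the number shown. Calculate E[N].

E[N | heads] = (2+8+1)/3 = 11/3.
E[N | tails] = (6+1)/2 = 7/2.
By the law of total expectation,
E[N] = (1/2)·(11/3) + (1/2)·(7/2) = 43/12.

43/12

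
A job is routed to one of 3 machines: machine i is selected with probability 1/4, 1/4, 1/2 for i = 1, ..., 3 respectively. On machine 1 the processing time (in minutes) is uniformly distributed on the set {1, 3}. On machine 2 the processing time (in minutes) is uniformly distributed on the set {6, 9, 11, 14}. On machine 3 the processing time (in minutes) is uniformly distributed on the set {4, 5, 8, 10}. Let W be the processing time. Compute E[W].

51/8

E[W | machine 1] = (1+3)/2 = 2.
E[W | machine 2] = (6+9+11+14)/4 = 10.
E[W | machine 3] = (4+5+8+10)/4 = 27/4.
By the law of total expectation,
E[W] = (1/4)·(2) + (1/4)·(10) + (1/2)·(27/4) = 51/8.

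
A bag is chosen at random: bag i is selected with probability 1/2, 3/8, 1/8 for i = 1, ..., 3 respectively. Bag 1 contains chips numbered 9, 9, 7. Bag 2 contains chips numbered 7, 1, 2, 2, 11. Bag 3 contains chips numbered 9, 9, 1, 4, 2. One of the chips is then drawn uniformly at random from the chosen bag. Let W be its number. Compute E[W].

391/60

E[W | bag 1] = (9+9+7)/3 = 25/3.
E[W | bag 2] = (7+1+2+2+11)/5 = 23/5.
E[W | bag 3] = (9+9+1+4+2)/5 = 5.
By the law of total expectation,
E[W] = (1/2)·(25/3) + (3/8)·(23/5) + (1/8)·(5) = 391/60.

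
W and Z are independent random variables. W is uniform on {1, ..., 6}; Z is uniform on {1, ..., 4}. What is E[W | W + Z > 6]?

Outcomes with W + Z > 6: (3,4), (4,3), (4,4), (5,2), (5,3), (5,4), (6,1), (6,2), (6,3), (6,4), each with probability 1/24.
E[W | W + Z > 6] = (3 + 4 + 4 + 5 + 5 + 5 + 6 + 6 + 6 + 6) / 10 = 5.

5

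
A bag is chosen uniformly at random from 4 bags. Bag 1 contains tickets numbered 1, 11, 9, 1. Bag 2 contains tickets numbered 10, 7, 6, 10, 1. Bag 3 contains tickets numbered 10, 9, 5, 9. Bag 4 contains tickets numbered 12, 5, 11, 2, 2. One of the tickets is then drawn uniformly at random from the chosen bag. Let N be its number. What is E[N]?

539/80

E[N | bag 1] = (1+11+9+1)/4 = 11/2.
E[N | bag 2] = (10+7+6+10+1)/5 = 34/5.
E[N | bag 3] = (10+9+5+9)/4 = 33/4.
E[N | bag 4] = (12+5+11+2+2)/5 = 32/5.
By the law of total expectation,
E[N] = (1/4)·(11/2) + (1/4)·(34/5) + (1/4)·(33/4) + (1/4)·(32/5) = 539/80.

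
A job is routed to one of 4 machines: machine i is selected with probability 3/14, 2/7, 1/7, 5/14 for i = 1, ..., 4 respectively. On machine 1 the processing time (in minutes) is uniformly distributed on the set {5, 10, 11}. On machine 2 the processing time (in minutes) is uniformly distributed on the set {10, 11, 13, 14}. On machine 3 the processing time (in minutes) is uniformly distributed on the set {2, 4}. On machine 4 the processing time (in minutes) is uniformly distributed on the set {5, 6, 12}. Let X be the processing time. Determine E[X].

E[X | machine 1] = (5+10+11)/3 = 26/3.
E[X | machine 2] = (10+11+13+14)/4 = 12.
E[X | machine 3] = (2+4)/2 = 3.
E[X | machine 4] = (5+6+12)/3 = 23/3.
E[X] = (3/14)·(26/3) + (2/7)·(12) + (1/7)·(3) + (5/14)·(23/3) = 355/42.

355/42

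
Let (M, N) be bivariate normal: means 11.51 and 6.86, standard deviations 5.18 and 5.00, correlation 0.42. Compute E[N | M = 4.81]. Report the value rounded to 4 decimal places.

E[N | M=x] = μ_N + ρ(σ_N/σ_M)(x − μ_M) for jointly normal variables.
E[N | M=4.81] = 6.86 + (0.42)·(5.00/5.18)·(4.81 − (11.51)) = 6.86 + (0.40541)·(-6.7) = 4.1438.

4.1438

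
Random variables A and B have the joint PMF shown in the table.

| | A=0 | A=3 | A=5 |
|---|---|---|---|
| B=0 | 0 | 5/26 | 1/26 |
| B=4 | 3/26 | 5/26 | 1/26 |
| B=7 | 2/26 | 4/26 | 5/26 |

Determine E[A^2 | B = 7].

P(B = 7) = 11/26.
Σ A^2·P over the event = 0·(2/26) + 9·(4/26) + 25·(5/26) = 161/26.
E[A^2 | B = 7] = (161/26) / (11/26) = 161/11.

161/11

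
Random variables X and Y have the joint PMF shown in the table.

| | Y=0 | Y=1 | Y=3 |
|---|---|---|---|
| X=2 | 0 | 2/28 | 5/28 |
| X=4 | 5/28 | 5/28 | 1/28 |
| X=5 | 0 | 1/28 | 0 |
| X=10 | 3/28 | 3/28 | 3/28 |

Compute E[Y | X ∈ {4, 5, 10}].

1

P(X ∈ {4, 5, 10}) = 3/4.
Σ Y·P over the event = 0·(5/28) + 1·(5/28) + 3·(1/28) + 1·(1/28) + 0·(3/28) + 1·(3/28) + 3·(3/28) = 3/4.
E[Y | X ∈ {4, 5, 10}] = (3/4) / (3/4) = 1.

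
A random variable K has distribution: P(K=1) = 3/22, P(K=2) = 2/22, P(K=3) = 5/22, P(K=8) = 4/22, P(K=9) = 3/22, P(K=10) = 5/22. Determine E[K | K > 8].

P(K > 8) = 4/11.
Σ over the event: 9·3/22 + 10·5/22 = 7/2.
E[K | K > 8] = (7/2) / (4/11) = 77/8.

77/8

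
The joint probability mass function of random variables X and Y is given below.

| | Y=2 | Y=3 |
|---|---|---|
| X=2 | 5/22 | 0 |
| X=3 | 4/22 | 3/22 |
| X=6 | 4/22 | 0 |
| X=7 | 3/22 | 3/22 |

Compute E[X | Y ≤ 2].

67/16

P(Y ≤ 2) = 8/11.
Summing X·P(X=x,Y=y) over the conditioning event gives 67/22.
E[X | Y ≤ 2] = (67/22) / (8/11) = 67/16.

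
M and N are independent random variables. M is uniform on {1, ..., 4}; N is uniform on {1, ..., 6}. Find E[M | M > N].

Outcomes with M > N: (2,1), (3,1), (3,2), (4,1), (4,2), (4,3), each with probability 1/24.
E[M | M > N] = (2 + 3 + 3 + 4 + 4 + 4) / 6 = 10/3.

10/3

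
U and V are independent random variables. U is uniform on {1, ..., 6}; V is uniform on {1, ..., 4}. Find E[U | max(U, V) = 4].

22/7

Outcomes with max(U, V) = 4: (1,4), (2,4), (3,4), (4,1), (4,2), (4,3), (4,4), each with probability 1/24.
E[U | max(U, V) = 4] = (1 + 2 + 3 + 4 + 4 + 4 + 4) / 7 = 22/7.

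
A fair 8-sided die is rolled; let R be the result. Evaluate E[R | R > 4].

Given R > 4, R is equally likely to be any of {5, 6, 7, 8}.
E[R | R > 4] = (5 + 6 + 7 + 8) / 4 = 13/2.

13/2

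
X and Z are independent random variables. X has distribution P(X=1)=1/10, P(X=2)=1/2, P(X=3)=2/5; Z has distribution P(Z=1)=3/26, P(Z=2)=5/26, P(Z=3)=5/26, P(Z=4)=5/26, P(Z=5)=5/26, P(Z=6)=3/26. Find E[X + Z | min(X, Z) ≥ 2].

P(min(X, Z) ≥ 2) = 207/260.
Summing (X+Z)·P(x,y) over outcomes with min(X, Z) ≥ 2 gives 649/130.
E[X + Z | min(X, Z) ≥ 2] = (649/130) / (207/260) = 1298/207.

1298/207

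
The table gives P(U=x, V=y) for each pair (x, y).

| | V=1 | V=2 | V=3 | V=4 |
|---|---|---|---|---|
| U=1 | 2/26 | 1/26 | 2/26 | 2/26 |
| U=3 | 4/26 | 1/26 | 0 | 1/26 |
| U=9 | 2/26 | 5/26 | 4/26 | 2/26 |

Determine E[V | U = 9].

32/13

P(U = 9) = 1/2.
Σ V·P over the event = 1·(2/26) + 2·(5/26) + 3·(4/26) + 4·(2/26) = 16/13.
E[V | U = 9] = (16/13) / (1/2) = 32/13.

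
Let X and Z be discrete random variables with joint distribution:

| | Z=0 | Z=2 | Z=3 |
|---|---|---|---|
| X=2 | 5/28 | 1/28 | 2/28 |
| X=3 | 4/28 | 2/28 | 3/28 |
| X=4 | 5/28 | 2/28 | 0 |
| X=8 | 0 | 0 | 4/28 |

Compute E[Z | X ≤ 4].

25/24

P(X ≤ 4) = 6/7.
Σ Z·P over the event = 0·(5/28) + 2·(1/28) + 3·(2/28) + 0·(4/28) + 2·(2/28) + 3·(3/28) + 0·(5/28) + 2·(2/28) = 25/28.
E[Z | X ≤ 4] = (25/28) / (6/7) = 25/24.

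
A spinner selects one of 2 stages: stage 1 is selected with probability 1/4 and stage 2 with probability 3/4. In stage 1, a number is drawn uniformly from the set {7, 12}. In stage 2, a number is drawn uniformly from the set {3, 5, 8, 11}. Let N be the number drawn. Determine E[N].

E[N | stage 1] = (7+12)/2 = 19/2.
E[N | stage 2] = (3+5+8+11)/4 = 27/4.
E[N] = (1/4)·(19/2) + (3/4)·(27/4) = 119/16.

119/16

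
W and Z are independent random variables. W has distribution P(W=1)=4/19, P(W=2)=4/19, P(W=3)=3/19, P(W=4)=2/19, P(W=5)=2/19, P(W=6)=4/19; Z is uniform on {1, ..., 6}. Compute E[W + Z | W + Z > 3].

745/102

P(W + Z > 3) = 17/19.
Summing (W+Z)·P(x,y) over outcomes with W + Z > 3 gives 745/114.
E[W + Z | W + Z > 3] = (745/114) / (17/19) = 745/102.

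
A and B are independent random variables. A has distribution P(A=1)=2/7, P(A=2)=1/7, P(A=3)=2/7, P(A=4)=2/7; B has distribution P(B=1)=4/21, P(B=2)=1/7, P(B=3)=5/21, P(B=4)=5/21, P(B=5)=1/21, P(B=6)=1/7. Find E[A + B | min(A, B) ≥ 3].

P(min(A, B) ≥ 3) = 8/21.
Summing (A+B)·P(x,y) over outcomes with min(A, B) ≥ 3 gives 428/147.
E[A + B | min(A, B) ≥ 3] = (428/147) / (8/21) = 107/14.

107/14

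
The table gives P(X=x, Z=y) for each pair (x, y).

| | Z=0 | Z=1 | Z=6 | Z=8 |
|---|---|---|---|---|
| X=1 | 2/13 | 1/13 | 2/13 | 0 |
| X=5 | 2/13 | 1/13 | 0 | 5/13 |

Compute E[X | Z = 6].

1

P(Z = 6) = 2/13.
Σ X·P over the event = 1·(2/13) = 2/13.
E[X | Z = 6] = (2/13) / (2/13) = 1.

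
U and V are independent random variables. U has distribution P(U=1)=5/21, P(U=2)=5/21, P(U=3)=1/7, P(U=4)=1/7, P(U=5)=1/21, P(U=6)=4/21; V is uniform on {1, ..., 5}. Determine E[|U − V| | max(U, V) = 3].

P(max(U, V) = 3) = 19/105.
Summing |U−V|·P(x,y) over outcomes with max(U, V) = 3 gives 8/35.
E[|U − V| | max(U, V) = 3] = (8/35) / (19/105) = 24/19.

24/19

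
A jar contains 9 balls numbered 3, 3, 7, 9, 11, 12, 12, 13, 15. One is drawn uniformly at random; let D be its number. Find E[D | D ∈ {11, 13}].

12

P(D ∈ {11, 13}) = 2/9.
Σ over the event: 11·1/9 + 13·1/9 = 8/3.
E[D | D ∈ {11, 13}] = (8/3) / (2/9) = 12.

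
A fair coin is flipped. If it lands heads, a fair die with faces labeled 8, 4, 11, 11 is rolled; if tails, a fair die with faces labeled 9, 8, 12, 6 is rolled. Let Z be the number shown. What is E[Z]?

69/8

E[Z | heads] = (8+4+11+11)/4 = 17/2.
E[Z | tails] = (9+8+12+6)/4 = 35/4.
By the law of total expectation,
E[Z] = (1/2)·(17/2) + (1/2)·(35/4) = 69/8.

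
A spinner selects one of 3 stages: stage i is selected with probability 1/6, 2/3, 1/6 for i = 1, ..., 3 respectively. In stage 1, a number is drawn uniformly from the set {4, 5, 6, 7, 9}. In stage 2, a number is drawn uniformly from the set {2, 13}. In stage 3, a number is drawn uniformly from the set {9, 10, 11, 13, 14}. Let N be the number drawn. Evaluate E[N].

E[N | stage 1] = (4+5+6+7+9)/5 = 31/5.
E[N | stage 2] = (2+13)/2 = 15/2.
E[N | stage 3] = (9+10+11+13+14)/5 = 57/5.
E[N] = (1/6)·(31/5) + (2/3)·(15/2) + (1/6)·(57/5) = 119/15.

119/15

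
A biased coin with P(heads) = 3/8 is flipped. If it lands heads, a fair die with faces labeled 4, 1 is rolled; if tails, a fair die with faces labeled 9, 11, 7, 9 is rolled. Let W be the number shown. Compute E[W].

E[W | heads] = (4+1)/2 = 5/2.
E[W | tails] = (9+11+7+9)/4 = 9.
By the law of total expectation,
E[W] = (3/8)·(5/2) + (5/8)·(9) = 105/16.

105/16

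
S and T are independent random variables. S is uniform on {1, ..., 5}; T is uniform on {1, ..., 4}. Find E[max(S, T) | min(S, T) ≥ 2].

23/6

P(min(S, T) ≥ 2) = 3/5.
Summing max(S,T)·P(x,y) over outcomes with min(S, T) ≥ 2 gives 23/10.
E[max(S, T) | min(S, T) ≥ 2] = (23/10) / (3/5) = 23/6.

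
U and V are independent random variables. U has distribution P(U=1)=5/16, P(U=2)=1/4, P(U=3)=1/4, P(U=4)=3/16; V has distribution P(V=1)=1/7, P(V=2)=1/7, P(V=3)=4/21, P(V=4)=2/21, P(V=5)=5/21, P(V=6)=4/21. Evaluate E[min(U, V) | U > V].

37/22

P(U > V) = 11/56.
Summing min(U,V)·P(x,y) over outcomes with U > V gives 37/112.
E[min(U, V) | U > V] = (37/112) / (11/56) = 37/22.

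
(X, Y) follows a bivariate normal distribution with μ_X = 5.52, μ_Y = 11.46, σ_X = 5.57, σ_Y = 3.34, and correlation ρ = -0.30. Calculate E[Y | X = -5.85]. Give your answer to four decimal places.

For a bivariate normal, E[Y | X=x] = μ_Y + ρ·(σ_Y/σ_X)·(x − μ_X).
E[Y | X=-5.85] = 11.46 + (-0.30)·(3.34/5.57)·(-5.85 − (5.52)) = 11.46 + (-0.179892)·(-11.37) = 13.5054.

13.5054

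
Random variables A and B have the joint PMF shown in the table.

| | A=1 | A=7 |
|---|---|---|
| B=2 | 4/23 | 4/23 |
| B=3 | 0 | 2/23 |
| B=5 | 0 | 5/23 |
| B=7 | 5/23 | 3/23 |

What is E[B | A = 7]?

P(A = 7) = 14/23.
Σ B·P over the event = 2·(4/23) + 3·(2/23) + 5·(5/23) + 7·(3/23) = 60/23.
E[B | A = 7] = (60/23) / (14/23) = 30/7.

30/7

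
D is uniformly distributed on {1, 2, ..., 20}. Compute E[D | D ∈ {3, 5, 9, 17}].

P(D ∈ {3, 5, 9, 17}) = 1/5.
Σ over the event: 3·1/20 + 5·1/20 + 9·1/20 + 17·1/20 = 17/10.
E[D | D ∈ {3, 5, 9, 17}] = (17/10) / (1/5) = 17/2.

17/2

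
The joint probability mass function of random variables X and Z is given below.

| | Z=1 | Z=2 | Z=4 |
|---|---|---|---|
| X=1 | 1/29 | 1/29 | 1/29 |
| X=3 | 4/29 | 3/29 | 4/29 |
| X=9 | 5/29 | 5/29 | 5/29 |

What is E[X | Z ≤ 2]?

113/19

P(Z ≤ 2) = 19/29.
Σ X·P over the event = 1·(1/29) + 1·(1/29) + 3·(4/29) + 3·(3/29) + 9·(5/29) + 9·(5/29) = 113/29.
E[X | Z ≤ 2] = (113/29) / (19/29) = 113/19.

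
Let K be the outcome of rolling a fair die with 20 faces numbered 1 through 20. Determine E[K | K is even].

11

Given K is even, K is equally likely to be any of {2, 4, 6, 8, 10, 12, 14, 16, 18, 20}.
E[K | K is even] = (2 + 4 + 6 + 8 + 10 + 12 + 14 + 16 + 18 + 20) / 10 = 11.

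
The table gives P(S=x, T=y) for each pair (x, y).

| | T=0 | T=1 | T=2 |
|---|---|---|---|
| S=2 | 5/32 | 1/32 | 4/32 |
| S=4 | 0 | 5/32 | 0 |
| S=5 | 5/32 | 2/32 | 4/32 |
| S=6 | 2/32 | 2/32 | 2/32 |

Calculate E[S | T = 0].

47/12

P(T = 0) = 3/8.
Summing S·P(S=x,T=y) over the conditioning event gives 47/32.
E[S | T = 0] = (47/32) / (3/8) = 47/12.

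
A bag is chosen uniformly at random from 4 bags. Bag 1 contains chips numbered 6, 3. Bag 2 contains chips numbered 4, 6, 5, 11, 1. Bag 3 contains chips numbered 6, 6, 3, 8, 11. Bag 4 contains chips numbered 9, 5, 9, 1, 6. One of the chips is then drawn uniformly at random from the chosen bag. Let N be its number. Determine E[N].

E[N | bag 1] = (6+3)/2 = 9/2.
E[N | bag 2] = (4+6+5+11+1)/5 = 27/5.
E[N | bag 3] = (6+6+3+8+11)/5 = 34/5.
E[N | bag 4] = (9+5+9+1+6)/5 = 6.
E[N] = (1/4)·(9/2) + (1/4)·(27/5) + (1/4)·(34/5) + (1/4)·(6) = 227/40.

227/40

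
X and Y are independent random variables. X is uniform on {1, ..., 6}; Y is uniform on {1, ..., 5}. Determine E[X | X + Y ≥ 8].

5

P(X + Y ≥ 8) = 1/3.
Summing X·P(x,y) over outcomes with X + Y ≥ 8 gives 5/3.
E[X | X + Y ≥ 8] = (5/3) / (1/3) = 5.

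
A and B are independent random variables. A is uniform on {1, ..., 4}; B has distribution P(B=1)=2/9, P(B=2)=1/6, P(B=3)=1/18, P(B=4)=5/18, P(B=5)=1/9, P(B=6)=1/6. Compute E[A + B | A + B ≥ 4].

P(A + B ≥ 4) = 61/72.
Summing (A+B)·P(x,y) over outcomes with A + B ≥ 4 gives 395/72.
E[A + B | A + B ≥ 4] = (395/72) / (61/72) = 395/61.

395/61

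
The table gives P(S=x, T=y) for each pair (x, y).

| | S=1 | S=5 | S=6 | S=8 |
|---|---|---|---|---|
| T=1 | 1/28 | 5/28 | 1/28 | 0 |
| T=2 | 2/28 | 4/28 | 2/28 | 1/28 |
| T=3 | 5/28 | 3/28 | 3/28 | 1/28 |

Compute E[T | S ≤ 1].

5/2

P(S ≤ 1) = 2/7.
Σ T·P over the event = 1·(1/28) + 2·(2/28) + 3·(5/28) = 5/7.
E[T | S ≤ 1] = (5/7) / (2/7) = 5/2.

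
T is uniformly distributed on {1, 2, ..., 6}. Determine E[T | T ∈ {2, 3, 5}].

P(T ∈ {2, 3, 5}) = 1/2.
Σ over the event: 2·1/6 + 3·1/6 + 5·1/6 = 5/3.
E[T | T ∈ {2, 3, 5}] = (5/3) / (1/2) = 10/3.

10/3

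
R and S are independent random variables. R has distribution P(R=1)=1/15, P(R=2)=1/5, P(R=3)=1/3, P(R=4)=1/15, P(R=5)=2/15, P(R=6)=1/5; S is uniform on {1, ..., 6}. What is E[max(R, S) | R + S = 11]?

P(R + S = 11) = 1/18.
Summing max(R,S)·P(x,y) over outcomes with R + S = 11 gives 1/3.
E[max(R, S) | R + S = 11] = (1/3) / (1/18) = 6.

6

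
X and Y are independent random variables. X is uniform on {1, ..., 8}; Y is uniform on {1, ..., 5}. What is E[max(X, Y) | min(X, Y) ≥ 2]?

75/14

P(min(X, Y) ≥ 2) = 7/10.
Summing max(X,Y)·P(x,y) over outcomes with min(X, Y) ≥ 2 gives 15/4.
E[max(X, Y) | min(X, Y) ≥ 2] = (15/4) / (7/10) = 75/14.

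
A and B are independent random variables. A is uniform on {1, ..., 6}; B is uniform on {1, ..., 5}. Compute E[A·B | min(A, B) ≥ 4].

45/2

Outcomes with min(A, B) ≥ 4: (4,4), (4,5), (5,4), (5,5), (6,4), (6,5), each with probability 1/30.
E[A·B | min(A, B) ≥ 4] = (16 + 20 + 20 + 25 + 24 + 30) / 6 = 45/2.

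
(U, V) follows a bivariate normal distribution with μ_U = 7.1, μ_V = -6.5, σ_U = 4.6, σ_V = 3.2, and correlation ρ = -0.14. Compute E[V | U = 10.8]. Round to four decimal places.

The regression of V on U has slope ρ·σ_V/σ_U and passes through (μ_U, μ_V).
E[V | U=10.8] = -6.5 + (-0.14)·(3.2/4.6)·(10.8 − (7.1)) = -6.5 + (-0.097391)·(3.7) = -6.8603.

-6.8603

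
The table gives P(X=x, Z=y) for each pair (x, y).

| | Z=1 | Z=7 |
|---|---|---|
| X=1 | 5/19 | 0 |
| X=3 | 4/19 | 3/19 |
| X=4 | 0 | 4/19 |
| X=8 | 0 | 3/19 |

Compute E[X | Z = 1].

17/9

P(Z = 1) = 9/19.
Summing X·P(X=x,Z=y) over the conditioning event gives 17/19.
E[X | Z = 1] = (17/19) / (9/19) = 17/9.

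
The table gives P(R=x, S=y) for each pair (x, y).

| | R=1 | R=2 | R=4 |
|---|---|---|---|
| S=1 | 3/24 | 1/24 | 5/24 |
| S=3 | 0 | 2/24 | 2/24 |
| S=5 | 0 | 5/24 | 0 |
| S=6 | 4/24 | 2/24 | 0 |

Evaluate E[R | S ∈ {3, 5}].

P(S ∈ {3, 5}) = 3/8.
Summing R·P(R=x,S=y) over the conditioning event gives 11/12.
E[R | S ∈ {3, 5}] = (11/12) / (3/8) = 22/9.

22/9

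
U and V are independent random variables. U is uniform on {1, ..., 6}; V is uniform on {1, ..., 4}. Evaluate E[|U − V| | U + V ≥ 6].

15/7

P(U + V ≥ 6) = 7/12.
Summing |U−V|·P(x,y) over outcomes with U + V ≥ 6 gives 5/4.
E[|U − V| | U + V ≥ 6] = (5/4) / (7/12) = 15/7.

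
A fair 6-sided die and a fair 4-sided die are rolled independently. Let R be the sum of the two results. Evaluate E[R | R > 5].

P(R > 5) = 7/12.
Σ over the event: 6·1/6 + 7·1/6 + 8·1/8 + 9·1/12 + 10·1/24 = 13/3.
E[R | R > 5] = (13/3) / (7/12) = 52/7.

52/7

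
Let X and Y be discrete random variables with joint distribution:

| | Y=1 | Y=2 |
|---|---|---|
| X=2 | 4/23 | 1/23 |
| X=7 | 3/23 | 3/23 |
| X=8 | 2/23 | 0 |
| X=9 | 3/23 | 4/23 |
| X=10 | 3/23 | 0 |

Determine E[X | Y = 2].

59/8

P(Y = 2) = 8/23.
Σ X·P over the event = 2·(1/23) + 7·(3/23) + 9·(4/23) = 59/23.
E[X | Y = 2] = (59/23) / (8/23) = 59/8.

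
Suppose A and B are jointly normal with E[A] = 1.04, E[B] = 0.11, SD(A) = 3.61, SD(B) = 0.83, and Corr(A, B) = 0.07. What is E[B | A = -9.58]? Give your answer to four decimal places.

The regression of B on A has slope ρ·σ_B/σ_A and passes through (μ_A, μ_B).
E[B | A=-9.58] = 0.11 + (0.07)·(0.83/3.61)·(-9.58 − (1.04)) = 0.11 + (0.016094)·(-10.62) = -0.0609.

-0.0609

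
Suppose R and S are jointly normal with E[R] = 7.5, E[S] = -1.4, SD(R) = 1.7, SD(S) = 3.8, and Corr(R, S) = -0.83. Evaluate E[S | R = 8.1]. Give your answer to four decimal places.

The regression of S on R has slope ρ·σ_S/σ_R and passes through (μ_R, μ_S).
E[S | R=8.1] = -1.4 + (-0.83)·(3.8/1.7)·(8.1 − (7.5)) = -1.4 + (-1.8553)·(0.6) = -2.5132.

-2.5132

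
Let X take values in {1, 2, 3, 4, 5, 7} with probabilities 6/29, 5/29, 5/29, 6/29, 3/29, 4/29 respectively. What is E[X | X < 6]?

P(X < 6) = 25/29.
Σ over the event: 1·6/29 + 2·5/29 + 3·5/29 + 4·6/29 + 5·3/29 = 70/29.
E[X | X < 6] = (70/29) / (25/29) = 14/5.

14/5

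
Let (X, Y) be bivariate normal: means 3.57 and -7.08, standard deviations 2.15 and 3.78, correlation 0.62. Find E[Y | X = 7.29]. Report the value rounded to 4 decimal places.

-3.0250

E[Y | X=x] = μ_Y + ρ(σ_Y/σ_X)(x − μ_X) for jointly normal variables.
E[Y | X=7.29] = -7.08 + (0.62)·(3.78/2.15)·(7.29 − (3.57)) = -7.08 + (1.09005)·(3.72) = -3.0250.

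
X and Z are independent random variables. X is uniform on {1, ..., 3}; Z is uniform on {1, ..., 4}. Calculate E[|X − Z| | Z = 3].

Outcomes with Z = 3: (1,3), (2,3), (3,3), each with probability 1/12.
E[|X − Z| | Z = 3] = (2 + 1 + 0) / 3 = 1.

1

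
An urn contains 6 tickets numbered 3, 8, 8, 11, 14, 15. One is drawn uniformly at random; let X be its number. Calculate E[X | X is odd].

29/3

P(X is odd) = 1/2.
Σ over the event: 3·1/6 + 11·1/6 + 15·1/6 = 29/6.
E[X | X is odd] = (29/6) / (1/2) = 29/3.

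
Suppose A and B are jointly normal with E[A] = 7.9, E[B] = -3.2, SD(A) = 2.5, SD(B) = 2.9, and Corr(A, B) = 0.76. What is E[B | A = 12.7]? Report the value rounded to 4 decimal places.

E[B | A=x] = μ_B + ρ(σ_B/σ_A)(x − μ_A) for jointly normal variables.
E[B | A=12.7] = -3.2 + (0.76)·(2.9/2.5)·(12.7 − (7.9)) = -3.2 + (0.8816)·(4.8) = 1.0317.

1.0317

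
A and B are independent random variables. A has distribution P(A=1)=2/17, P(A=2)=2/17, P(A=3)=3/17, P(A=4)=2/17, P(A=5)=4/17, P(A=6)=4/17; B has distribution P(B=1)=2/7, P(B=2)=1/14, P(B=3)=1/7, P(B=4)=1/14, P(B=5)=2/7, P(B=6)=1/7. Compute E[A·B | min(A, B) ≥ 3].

P(min(A, B) ≥ 3) = 117/238.
Summing AB·P(x,y) over outcomes with min(A, B) ≥ 3 gives 183/17.
E[A·B | min(A, B) ≥ 3] = (183/17) / (117/238) = 854/39.

854/39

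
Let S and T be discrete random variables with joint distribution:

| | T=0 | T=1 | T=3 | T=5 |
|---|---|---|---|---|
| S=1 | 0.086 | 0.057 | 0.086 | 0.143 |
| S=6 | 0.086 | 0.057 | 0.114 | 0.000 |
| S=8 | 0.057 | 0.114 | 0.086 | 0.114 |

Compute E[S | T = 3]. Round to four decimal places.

5.0979

P(T = 3) = 0.286.
Σ S·P over the event = 1·(0.086) + 6·(0.114) + 8·(0.086) = 1.458.
E[S | T = 3] = (1.458) / (0.286) = 5.0979.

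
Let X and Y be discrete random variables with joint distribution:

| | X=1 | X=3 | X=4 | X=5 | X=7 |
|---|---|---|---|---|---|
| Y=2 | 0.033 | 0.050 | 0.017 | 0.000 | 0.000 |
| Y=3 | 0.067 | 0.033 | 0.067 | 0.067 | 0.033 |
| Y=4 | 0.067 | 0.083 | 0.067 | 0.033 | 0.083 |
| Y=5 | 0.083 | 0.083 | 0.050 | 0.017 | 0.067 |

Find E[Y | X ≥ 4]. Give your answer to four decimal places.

P(X ≥ 4) = 0.501.
Summing Y·P(X=x,Y=y) over the conditioning event gives 1.937.
E[Y | X ≥ 4] = (1.937) / (0.501) = 3.8663.

3.8663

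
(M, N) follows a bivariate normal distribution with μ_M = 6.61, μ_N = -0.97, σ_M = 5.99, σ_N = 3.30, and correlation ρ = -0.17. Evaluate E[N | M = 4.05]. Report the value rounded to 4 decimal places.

For a bivariate normal, E[N | M=x] = μ_N + ρ·(σ_N/σ_M)·(x − μ_M).
E[N | M=4.05] = -0.97 + (-0.17)·(3.30/5.99)·(4.05 − (6.61)) = -0.97 + (-0.093656)·(-2.56) = -0.7302.

-0.7302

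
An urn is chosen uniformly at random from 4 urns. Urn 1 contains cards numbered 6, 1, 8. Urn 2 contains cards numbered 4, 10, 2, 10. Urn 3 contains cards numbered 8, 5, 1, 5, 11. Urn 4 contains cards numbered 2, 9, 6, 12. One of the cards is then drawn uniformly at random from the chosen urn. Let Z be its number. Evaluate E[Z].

99/16

E[Z | urn 1] = (6+1+8)/3 = 5.
E[Z | urn 2] = (4+10+2+10)/4 = 13/2.
E[Z | urn 3] = (8+5+1+5+11)/5 = 6.
E[Z | urn 4] = (2+9+6+12)/4 = 29/4.
E[Z] = (1/4)·(5) + (1/4)·(13/2) + (1/4)·(6) + (1/4)·(29/4) = 99/16.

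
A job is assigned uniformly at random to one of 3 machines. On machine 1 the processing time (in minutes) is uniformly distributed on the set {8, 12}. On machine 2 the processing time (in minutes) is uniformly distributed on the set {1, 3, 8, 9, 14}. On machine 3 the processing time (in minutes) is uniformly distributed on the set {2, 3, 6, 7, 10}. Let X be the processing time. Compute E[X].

E[X | machine 1] = (8+12)/2 = 10.
E[X | machine 2] = (1+3+8+9+14)/5 = 7.
E[X | machine 3] = (2+3+6+7+10)/5 = 28/5.
E[X] = (1/3)·(10) + (1/3)·(7) + (1/3)·(28/5) = 113/15.

113/15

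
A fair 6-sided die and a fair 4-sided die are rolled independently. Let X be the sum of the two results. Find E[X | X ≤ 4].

P(X ≤ 4) = 1/4.
Σ over the event: 2·1/24 + 3·1/12 + 4·1/8 = 5/6.
E[X | X ≤ 4] = (5/6) / (1/4) = 10/3.

10/3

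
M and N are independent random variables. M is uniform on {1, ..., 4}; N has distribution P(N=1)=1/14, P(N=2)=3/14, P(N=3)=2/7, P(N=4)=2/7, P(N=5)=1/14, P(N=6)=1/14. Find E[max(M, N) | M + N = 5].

P(M + N = 5) = 3/14.
Summing max(M,N)·P(x,y) over outcomes with M + N = 5 gives 41/56.
E[max(M, N) | M + N = 5] = (41/56) / (3/14) = 41/12.

41/12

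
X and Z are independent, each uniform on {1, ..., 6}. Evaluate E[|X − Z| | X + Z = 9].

P(X + Z = 9) = 1/9.
Summing |X−Z|·P(x,y) over outcomes with X + Z = 9 gives 2/9.
E[|X − Z| | X + Z = 9] = (2/9) / (1/9) = 2.

2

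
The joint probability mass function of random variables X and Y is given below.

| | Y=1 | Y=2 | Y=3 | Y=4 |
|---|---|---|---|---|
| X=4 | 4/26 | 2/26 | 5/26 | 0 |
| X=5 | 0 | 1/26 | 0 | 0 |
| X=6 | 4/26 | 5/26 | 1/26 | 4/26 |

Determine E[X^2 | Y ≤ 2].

P(Y ≤ 2) = 8/13.
Summing X^2·P(X=x,Y=y) over the conditioning event gives 445/26.
E[X^2 | Y ≤ 2] = (445/26) / (8/13) = 445/16.

445/16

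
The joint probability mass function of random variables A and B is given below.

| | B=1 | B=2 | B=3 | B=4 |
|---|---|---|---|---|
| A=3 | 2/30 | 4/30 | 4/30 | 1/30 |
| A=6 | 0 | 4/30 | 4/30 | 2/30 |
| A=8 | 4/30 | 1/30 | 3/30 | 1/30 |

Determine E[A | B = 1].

19/3

P(B = 1) = 1/5.
Σ A·P over the event = 3·(2/30) + 8·(4/30) = 19/15.
E[A | B = 1] = (19/15) / (1/5) = 19/3.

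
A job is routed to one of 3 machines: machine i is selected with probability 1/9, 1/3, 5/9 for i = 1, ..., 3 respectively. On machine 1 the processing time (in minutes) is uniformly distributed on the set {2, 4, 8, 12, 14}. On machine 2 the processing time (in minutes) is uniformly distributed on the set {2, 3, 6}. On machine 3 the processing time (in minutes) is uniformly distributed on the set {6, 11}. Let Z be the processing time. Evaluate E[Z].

E[Z | machine 1] = (2+4+8+12+14)/5 = 8.
E[Z | machine 2] = (2+3+6)/3 = 11/3.
E[Z | machine 3] = (6+11)/2 = 17/2.
E[Z] = (1/9)·(8) + (1/3)·(11/3) + (5/9)·(17/2) = 41/6.

41/6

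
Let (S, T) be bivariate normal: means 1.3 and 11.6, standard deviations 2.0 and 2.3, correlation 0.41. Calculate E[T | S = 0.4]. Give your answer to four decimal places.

11.1757

E[T | S=x] = μ_T + ρ(σ_T/σ_S)(x − μ_S) for jointly normal variables.
E[T | S=0.4] = 11.6 + (0.41)·(2.3/2.0)·(0.4 − (1.3)) = 11.6 + (0.4715)·(-0.9) = 11.1757.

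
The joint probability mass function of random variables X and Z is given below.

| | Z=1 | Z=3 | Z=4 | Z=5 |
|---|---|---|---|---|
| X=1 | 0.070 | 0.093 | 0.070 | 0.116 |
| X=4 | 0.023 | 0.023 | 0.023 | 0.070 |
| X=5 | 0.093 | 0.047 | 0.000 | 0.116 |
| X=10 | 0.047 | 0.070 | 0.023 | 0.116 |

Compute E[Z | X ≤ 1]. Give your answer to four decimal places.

P(X ≤ 1) = 0.349.
Σ Z·P over the event = 1·(0.070) + 3·(0.093) + 4·(0.070) + 5·(0.116) = 1.209.
E[Z | X ≤ 1] = (1.209) / (0.349) = 3.4642.

3.4642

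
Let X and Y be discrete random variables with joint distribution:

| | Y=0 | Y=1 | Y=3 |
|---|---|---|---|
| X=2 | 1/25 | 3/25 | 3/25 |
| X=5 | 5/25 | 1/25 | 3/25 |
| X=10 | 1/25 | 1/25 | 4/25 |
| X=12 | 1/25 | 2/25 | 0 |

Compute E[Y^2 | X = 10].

P(X = 10) = 6/25.
Σ Y^2·P over the event = 0·(1/25) + 1·(1/25) + 9·(4/25) = 37/25.
E[Y^2 | X = 10] = (37/25) / (6/25) = 37/6.

37/6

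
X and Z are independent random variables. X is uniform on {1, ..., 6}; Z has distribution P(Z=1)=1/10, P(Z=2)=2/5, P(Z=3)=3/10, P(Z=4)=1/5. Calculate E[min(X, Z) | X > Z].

40/17

P(X > Z) = 17/30.
Summing min(X,Z)·P(x,y) over outcomes with X > Z gives 4/3.
E[min(X, Z) | X > Z] = (4/3) / (17/30) = 40/17.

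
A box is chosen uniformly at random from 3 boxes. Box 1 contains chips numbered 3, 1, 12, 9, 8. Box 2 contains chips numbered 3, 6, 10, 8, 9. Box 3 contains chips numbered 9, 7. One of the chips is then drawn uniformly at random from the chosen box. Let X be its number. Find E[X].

109/15

E[X | box 1] = (3+1+12+9+8)/5 = 33/5.
E[X | box 2] = (3+6+10+8+9)/5 = 36/5.
E[X | box 3] = (9+7)/2 = 8.
E[X] = (1/3)·(33/5) + (1/3)·(36/5) + (1/3)·(8) = 109/15.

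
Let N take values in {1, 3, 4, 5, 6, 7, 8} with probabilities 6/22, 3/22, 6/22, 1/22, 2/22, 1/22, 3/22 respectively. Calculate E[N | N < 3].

P(N < 3) = 3/11.
Σ over the event: 1·3/11 = 3/11.
E[N | N < 3] = (3/11) / (3/11) = 1.

1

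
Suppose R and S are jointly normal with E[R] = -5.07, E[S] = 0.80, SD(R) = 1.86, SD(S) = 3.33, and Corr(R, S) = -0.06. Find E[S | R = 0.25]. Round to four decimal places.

The regression of S on R has slope ρ·σ_S/σ_R and passes through (μ_R, μ_S).
E[S | R=0.25] = 0.80 + (-0.06)·(3.33/1.86)·(0.25 − (-5.07)) = 0.80 + (-0.10742)·(5.32) = 0.2285.

0.2285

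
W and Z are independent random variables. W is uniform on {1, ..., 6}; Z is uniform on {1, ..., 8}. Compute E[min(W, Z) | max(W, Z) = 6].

36/11

P(max(W, Z) = 6) = 11/48.
Summing min(W,Z)·P(x,y) over outcomes with max(W, Z) = 6 gives 3/4.
E[min(W, Z) | max(W, Z) = 6] = (3/4) / (11/48) = 36/11.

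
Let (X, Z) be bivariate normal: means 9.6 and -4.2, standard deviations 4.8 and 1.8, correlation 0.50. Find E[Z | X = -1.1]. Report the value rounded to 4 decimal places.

-6.2063

The regression of Z on X has slope ρ·σ_Z/σ_X and passes through (μ_X, μ_Z).
E[Z | X=-1.1] = -4.2 + (0.50)·(1.8/4.8)·(-1.1 − (9.6)) = -4.2 + (0.1875)·(-10.7) = -6.2063.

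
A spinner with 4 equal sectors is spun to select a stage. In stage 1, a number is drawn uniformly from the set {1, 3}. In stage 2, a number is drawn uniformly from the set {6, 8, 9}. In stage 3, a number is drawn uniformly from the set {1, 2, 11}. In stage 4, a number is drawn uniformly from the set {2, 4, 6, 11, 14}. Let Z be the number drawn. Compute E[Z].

E[Z | stage 1] = (1+3)/2 = 2.
E[Z | stage 2] = (6+8+9)/3 = 23/3.
E[Z | stage 3] = (1+2+11)/3 = 14/3.
E[Z | stage 4] = (2+4+6+11+14)/5 = 37/5.
E[Z] = (1/4)·(2) + (1/4)·(23/3) + (1/4)·(14/3) + (1/4)·(37/5) = 163/30.

163/30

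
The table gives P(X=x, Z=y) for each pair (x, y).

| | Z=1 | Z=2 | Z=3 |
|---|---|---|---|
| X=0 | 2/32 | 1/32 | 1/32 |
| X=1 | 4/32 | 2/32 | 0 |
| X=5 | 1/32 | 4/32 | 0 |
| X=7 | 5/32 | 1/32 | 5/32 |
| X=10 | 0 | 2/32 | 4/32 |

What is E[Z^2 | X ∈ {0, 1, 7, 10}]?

125/27

P(X ∈ {0, 1, 7, 10}) = 27/32.
Summing Z^2·P(X=x,Z=y) over the conditioning event gives 125/32.
E[Z^2 | X ∈ {0, 1, 7, 10}] = (125/32) / (27/32) = 125/27.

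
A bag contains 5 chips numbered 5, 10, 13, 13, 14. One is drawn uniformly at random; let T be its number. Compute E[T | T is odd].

31/3

P(T is odd) = 3/5.
Σ over the event: 5·1/5 + 13·2/5 = 31/5.
E[T | T is odd] = (31/5) / (3/5) = 31/3.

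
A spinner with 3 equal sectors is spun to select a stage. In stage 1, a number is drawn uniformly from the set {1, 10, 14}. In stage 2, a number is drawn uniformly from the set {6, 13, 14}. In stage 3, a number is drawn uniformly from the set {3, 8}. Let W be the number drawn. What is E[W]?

149/18

E[W | stage 1] = (1+10+14)/3 = 25/3.
E[W | stage 2] = (6+13+14)/3 = 11.
E[W | stage 3] = (3+8)/2 = 11/2.
By the law of total expectation,
E[W] = (1/3)·(25/3) + (1/3)·(11) + (1/3)·(11/2) = 149/18.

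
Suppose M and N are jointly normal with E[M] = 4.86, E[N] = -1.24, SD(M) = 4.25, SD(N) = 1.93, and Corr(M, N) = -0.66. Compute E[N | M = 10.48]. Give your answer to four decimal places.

-2.9244

The regression of N on M has slope ρ·σ_N/σ_M and passes through (μ_M, μ_N).
E[N | M=10.48] = -1.24 + (-0.66)·(1.93/4.25)·(10.48 − (4.86)) = -1.24 + (-0.29972)·(5.62) = -2.9244.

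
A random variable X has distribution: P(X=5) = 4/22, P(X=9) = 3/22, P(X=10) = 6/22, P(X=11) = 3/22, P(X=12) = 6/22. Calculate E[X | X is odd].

8

P(X is odd) = 5/11.
Σ over the event: 5·2/11 + 9·3/22 + 11·3/22 = 40/11.
E[X | X is odd] = (40/11) / (5/11) = 8.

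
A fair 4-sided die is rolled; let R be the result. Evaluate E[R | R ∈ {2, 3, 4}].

P(R ∈ {2, 3, 4}) = 3/4.
Σ over the event: 2·1/4 + 3·1/4 + 4·1/4 = 9/4.
E[R | R ∈ {2, 3, 4}] = (9/4) / (3/4) = 3.

3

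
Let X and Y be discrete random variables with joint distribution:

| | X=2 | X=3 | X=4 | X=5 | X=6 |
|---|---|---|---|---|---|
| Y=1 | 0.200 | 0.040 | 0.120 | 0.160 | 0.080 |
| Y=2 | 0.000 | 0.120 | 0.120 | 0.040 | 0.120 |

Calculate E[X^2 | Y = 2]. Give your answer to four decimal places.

20.8000

P(Y = 2) = 0.400.
Σ X^2·P over the event = 9·(0.120) + 16·(0.120) + 25·(0.040) + 36·(0.120) = 8.320.
E[X^2 | Y = 2] = (8.320) / (0.400) = 20.8000.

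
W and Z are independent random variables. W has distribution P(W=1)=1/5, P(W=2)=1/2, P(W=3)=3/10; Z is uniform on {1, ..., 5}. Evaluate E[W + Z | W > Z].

P(W > Z) = 11/50.
Summing (W+Z)·P(x,y) over outcomes with W > Z gives 21/25.
E[W + Z | W > Z] = (21/25) / (11/50) = 42/11.

42/11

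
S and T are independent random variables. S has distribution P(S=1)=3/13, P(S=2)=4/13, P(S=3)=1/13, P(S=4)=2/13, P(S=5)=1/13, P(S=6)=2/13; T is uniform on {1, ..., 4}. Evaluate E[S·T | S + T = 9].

56/3

P(S + T = 9) = 3/52.
Summing ST·P(x,y) over outcomes with S + T = 9 gives 14/13.
E[S·T | S + T = 9] = (14/13) / (3/52) = 56/3.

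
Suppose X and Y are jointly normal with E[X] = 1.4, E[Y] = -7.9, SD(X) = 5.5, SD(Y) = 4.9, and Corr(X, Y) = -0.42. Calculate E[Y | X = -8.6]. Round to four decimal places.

-4.1582

E[Y | X=x] = μ_Y + ρ(σ_Y/σ_X)(x − μ_X) for jointly normal variables.
E[Y | X=-8.6] = -7.9 + (-0.42)·(4.9/5.5)·(-8.6 − (1.4)) = -7.9 + (-0.37418)·(-10) = -4.1582.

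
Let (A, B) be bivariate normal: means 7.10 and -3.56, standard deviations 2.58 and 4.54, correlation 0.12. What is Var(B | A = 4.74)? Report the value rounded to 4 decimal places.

20.3148

Var(B | A=x) = (1 − ρ²)·σ_B².
Var(B | A=4.74) = (4.54)²·(1 − (0.12)²) = 20.6116·0.9856 = 20.3148.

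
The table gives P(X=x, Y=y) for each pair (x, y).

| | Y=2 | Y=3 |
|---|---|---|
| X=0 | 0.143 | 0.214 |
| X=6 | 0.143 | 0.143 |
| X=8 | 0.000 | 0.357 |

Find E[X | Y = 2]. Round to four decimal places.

3.0000

P(Y = 2) = 0.286.
Σ X·P over the event = 0·(0.143) + 6·(0.143) = 0.858.
E[X | Y = 2] = (0.858) / (0.286) = 3.0000.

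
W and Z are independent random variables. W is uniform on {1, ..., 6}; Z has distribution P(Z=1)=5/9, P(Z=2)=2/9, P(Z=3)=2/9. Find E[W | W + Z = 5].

P(W + Z = 5) = 1/6.
Summing W·P(x,y) over outcomes with W + Z = 5 gives 5/9.
E[W | W + Z = 5] = (5/9) / (1/6) = 10/3.

10/3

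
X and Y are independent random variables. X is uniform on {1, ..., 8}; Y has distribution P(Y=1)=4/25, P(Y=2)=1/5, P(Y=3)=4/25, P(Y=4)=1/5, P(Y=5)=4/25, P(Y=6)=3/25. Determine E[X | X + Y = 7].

P(X + Y = 7) = 1/8.
Summing X·P(x,y) over outcomes with X + Y = 7 gives 91/200.
E[X | X + Y = 7] = (91/200) / (1/8) = 91/25.

91/25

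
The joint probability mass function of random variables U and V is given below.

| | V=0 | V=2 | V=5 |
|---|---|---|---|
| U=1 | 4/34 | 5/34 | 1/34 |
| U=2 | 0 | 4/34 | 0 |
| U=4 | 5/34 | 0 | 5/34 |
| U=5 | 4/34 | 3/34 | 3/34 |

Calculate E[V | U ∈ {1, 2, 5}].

11/6

P(U ∈ {1, 2, 5}) = 12/17.
Summing V·P(U=x,V=y) over the conditioning event gives 22/17.
E[V | U ∈ {1, 2, 5}] = (22/17) / (12/17) = 11/6.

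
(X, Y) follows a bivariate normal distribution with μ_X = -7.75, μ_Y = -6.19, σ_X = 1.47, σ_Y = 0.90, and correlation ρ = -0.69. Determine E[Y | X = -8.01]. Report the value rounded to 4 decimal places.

-6.0802

E[Y | X=x] = μ_Y + ρ(σ_Y/σ_X)(x − μ_X) for jointly normal variables.
E[Y | X=-8.01] = -6.19 + (-0.69)·(0.90/1.47)·(-8.01 − (-7.75)) = -6.19 + (-0.42245)·(-0.26) = -6.0802.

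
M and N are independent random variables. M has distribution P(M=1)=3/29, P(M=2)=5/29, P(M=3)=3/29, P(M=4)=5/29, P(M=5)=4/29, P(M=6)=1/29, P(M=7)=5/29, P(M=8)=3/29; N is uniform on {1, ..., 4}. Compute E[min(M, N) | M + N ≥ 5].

227/94

P(M + N ≥ 5) = 47/58.
Summing min(M,N)·P(x,y) over outcomes with M + N ≥ 5 gives 227/116.
E[min(M, N) | M + N ≥ 5] = (227/116) / (47/58) = 227/94.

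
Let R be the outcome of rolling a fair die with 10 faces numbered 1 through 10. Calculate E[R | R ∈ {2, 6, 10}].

P(R ∈ {2, 6, 10}) = 3/10.
Σ over the event: 2·1/10 + 6·1/10 + 10·1/10 = 9/5.
E[R | R ∈ {2, 6, 10}] = (9/5) / (3/10) = 6.

6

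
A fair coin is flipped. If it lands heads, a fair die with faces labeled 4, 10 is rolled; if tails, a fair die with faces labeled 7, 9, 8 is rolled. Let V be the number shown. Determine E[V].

15/2

E[V | heads] = (4+10)/2 = 7.
E[V | tails] = (7+9+8)/3 = 8.
By the law of total expectation,
E[V] = (1/2)·(7) + (1/2)·(8) = 15/2.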